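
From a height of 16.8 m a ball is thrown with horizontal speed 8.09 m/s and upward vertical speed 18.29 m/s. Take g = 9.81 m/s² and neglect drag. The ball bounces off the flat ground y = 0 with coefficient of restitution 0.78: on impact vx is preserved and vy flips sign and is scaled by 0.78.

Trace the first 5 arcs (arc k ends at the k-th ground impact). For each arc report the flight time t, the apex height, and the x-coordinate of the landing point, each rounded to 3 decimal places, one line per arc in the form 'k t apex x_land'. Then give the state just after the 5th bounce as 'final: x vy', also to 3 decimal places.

Arc 1: start y=16.800, vy=18.290 → t=4.491, apex=33.850, x_land=36.336, impact vy=-25.771
  bounce: vy ← 0.78·25.771 = 20.101
Arc 2: start y=0.000, vy=20.101 → t=4.098, apex=20.594, x_land=69.490, impact vy=-20.101
  bounce: vy ← 0.78·20.101 = 15.679
Arc 3: start y=0.000, vy=15.679 → t=3.197, apex=12.530, x_land=95.350, impact vy=-15.679
  bounce: vy ← 0.78·15.679 = 12.230
Arc 4: start y=0.000, vy=12.230 → t=2.493, apex=7.623, x_land=115.520, impact vy=-12.230
  bounce: vy ← 0.78·12.230 = 9.539
Arc 5: start y=0.000, vy=9.539 → t=1.945, apex=4.638, x_land=131.254, impact vy=-9.539
  bounce: vy ← 0.78·9.539 = 7.441

1 4.491 33.850 36.336
2 4.098 20.594 69.490
3 3.197 12.530 95.350
4 2.493 7.623 115.520
5 1.945 4.638 131.254
final: 131.254 7.441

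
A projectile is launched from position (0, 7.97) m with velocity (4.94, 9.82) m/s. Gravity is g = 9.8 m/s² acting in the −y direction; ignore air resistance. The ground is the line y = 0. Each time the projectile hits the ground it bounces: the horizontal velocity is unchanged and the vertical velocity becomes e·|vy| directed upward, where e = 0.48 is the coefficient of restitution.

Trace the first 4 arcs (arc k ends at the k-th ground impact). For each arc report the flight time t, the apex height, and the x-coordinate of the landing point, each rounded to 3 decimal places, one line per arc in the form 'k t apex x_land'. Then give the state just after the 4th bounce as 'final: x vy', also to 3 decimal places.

1 2.624 12.890 12.962
2 1.557 2.970 20.654
3 0.747 0.684 24.346
4 0.359 0.158 26.118
final: 26.118 0.844

Arc 1: start y=7.970, vy=9.820 → t=2.624, apex=12.890, x_land=12.962, impact vy=-15.895
  bounce: vy ← 0.48·15.895 = 7.629
Arc 2: start y=0.000, vy=7.629 → t=1.557, apex=2.970, x_land=20.654, impact vy=-7.629
  bounce: vy ← 0.48·7.629 = 3.662
Arc 3: start y=0.000, vy=3.662 → t=0.747, apex=0.684, x_land=24.346, impact vy=-3.662
  bounce: vy ← 0.48·3.662 = 1.758
Arc 4: start y=0.000, vy=1.758 → t=0.359, apex=0.158, x_land=26.118, impact vy=-1.758
  bounce: vy ← 0.48·1.758 = 0.844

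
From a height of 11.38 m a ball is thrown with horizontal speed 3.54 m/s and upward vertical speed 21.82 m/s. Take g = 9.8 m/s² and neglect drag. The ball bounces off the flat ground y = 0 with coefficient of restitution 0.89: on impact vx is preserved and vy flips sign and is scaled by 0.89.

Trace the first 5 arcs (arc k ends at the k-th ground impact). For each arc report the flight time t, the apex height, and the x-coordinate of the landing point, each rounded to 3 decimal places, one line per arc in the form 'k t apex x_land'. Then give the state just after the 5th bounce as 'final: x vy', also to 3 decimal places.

1 4.925 35.671 17.433
2 4.803 28.255 34.435
3 4.274 22.381 49.566
4 3.804 17.728 63.033
5 3.386 14.042 75.018
final: 75.018 14.765

Arc 1: start y=11.380, vy=21.820 → t=4.925, apex=35.671, x_land=17.433, impact vy=-26.442
  bounce: vy ← 0.89·26.442 = 23.533
Arc 2: start y=0.000, vy=23.533 → t=4.803, apex=28.255, x_land=34.435, impact vy=-23.533
  bounce: vy ← 0.89·23.533 = 20.944
Arc 3: start y=0.000, vy=20.944 → t=4.274, apex=22.381, x_land=49.566, impact vy=-20.944
  bounce: vy ← 0.89·20.944 = 18.641
Arc 4: start y=0.000, vy=18.641 → t=3.804, apex=17.728, x_land=63.033, impact vy=-18.641
  bounce: vy ← 0.89·18.641 = 16.590
Arc 5: start y=0.000, vy=16.590 → t=3.386, apex=14.042, x_land=75.018, impact vy=-16.590
  bounce: vy ← 0.89·16.590 = 14.765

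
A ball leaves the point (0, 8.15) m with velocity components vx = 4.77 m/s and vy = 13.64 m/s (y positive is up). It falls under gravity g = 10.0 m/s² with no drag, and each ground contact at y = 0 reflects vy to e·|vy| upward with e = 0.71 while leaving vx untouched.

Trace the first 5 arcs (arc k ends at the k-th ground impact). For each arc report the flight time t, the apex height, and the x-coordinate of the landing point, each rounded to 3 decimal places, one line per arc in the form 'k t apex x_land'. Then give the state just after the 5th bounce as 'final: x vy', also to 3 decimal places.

Arc 1: start y=8.150, vy=13.640 → t=3.232, apex=17.452, x_land=15.418, impact vy=-18.683
  bounce: vy ← 0.71·18.683 = 13.265
Arc 2: start y=0.000, vy=13.265 → t=2.653, apex=8.798, x_land=28.073, impact vy=-13.265
  bounce: vy ← 0.71·13.265 = 9.418
Arc 3: start y=0.000, vy=9.418 → t=1.884, apex=4.435, x_land=37.057, impact vy=-9.418
  bounce: vy ← 0.71·9.418 = 6.687
Arc 4: start y=0.000, vy=6.687 → t=1.337, apex=2.236, x_land=43.437, impact vy=-6.687
  bounce: vy ← 0.71·6.687 = 4.748
Arc 5: start y=0.000, vy=4.748 → t=0.950, apex=1.127, x_land=47.966, impact vy=-4.748
  bounce: vy ← 0.71·4.748 = 3.371

1 3.232 17.452 15.418
2 2.653 8.798 28.073
3 1.884 4.435 37.057
4 1.337 2.236 43.437
5 0.950 1.127 47.966
final: 47.966 3.371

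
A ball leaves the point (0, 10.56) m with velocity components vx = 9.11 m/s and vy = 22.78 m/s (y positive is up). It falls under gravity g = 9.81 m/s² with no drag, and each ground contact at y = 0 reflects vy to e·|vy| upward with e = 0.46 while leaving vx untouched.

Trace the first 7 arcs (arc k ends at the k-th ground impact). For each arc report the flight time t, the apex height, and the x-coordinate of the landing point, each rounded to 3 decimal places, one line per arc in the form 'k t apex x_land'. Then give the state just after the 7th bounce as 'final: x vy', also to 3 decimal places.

Arc 1: start y=10.560, vy=22.780 → t=5.069, apex=37.009, x_land=46.178, impact vy=-26.947
  bounce: vy ← 0.46·26.947 = 12.395
Arc 2: start y=0.000, vy=12.395 → t=2.527, apex=7.831, x_land=69.200, impact vy=-12.395
  bounce: vy ← 0.46·12.395 = 5.702
Arc 3: start y=0.000, vy=5.702 → t=1.162, apex=1.657, x_land=79.790, impact vy=-5.702
  bounce: vy ← 0.46·5.702 = 2.623
Arc 4: start y=0.000, vy=2.623 → t=0.535, apex=0.351, x_land=84.662, impact vy=-2.623
  bounce: vy ← 0.46·2.623 = 1.207
Arc 5: start y=0.000, vy=1.207 → t=0.246, apex=0.074, x_land=86.902, impact vy=-1.207
  bounce: vy ← 0.46·1.207 = 0.555
Arc 6: start y=0.000, vy=0.555 → t=0.113, apex=0.016, x_land=87.933, impact vy=-0.555
  bounce: vy ← 0.46·0.555 = 0.255
Arc 7: start y=0.000, vy=0.255 → t=0.052, apex=0.003, x_land=88.407, impact vy=-0.255
  bounce: vy ← 0.46·0.255 = 0.117

1 5.069 37.009 46.178
2 2.527 7.831 69.200
3 1.162 1.657 79.790
4 0.535 0.351 84.662
5 0.246 0.074 86.902
6 0.113 0.016 87.933
7 0.052 0.003 88.407
final: 88.407 0.117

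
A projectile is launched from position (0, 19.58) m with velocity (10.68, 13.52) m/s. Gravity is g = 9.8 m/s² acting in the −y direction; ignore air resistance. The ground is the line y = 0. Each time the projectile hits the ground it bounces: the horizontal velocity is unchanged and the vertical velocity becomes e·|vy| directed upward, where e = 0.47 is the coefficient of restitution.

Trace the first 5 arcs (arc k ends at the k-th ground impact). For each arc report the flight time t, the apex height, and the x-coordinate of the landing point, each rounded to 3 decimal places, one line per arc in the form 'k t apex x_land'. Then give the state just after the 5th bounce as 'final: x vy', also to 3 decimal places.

1 3.808 28.906 40.674
2 2.283 6.385 65.057
3 1.073 1.411 76.518
4 0.504 0.312 81.904
5 0.237 0.069 84.435
final: 84.435 0.546

Arc 1: start y=19.580, vy=13.520 → t=3.808, apex=28.906, x_land=40.674, impact vy=-23.802
  bounce: vy ← 0.47·23.802 = 11.187
Arc 2: start y=0.000, vy=11.187 → t=2.283, apex=6.385, x_land=65.057, impact vy=-11.187
  bounce: vy ← 0.47·11.187 = 5.258
Arc 3: start y=0.000, vy=5.258 → t=1.073, apex=1.411, x_land=76.518, impact vy=-5.258
  bounce: vy ← 0.47·5.258 = 2.471
Arc 4: start y=0.000, vy=2.471 → t=0.504, apex=0.312, x_land=81.904, impact vy=-2.471
  bounce: vy ← 0.47·2.471 = 1.161
Arc 5: start y=0.000, vy=1.161 → t=0.237, apex=0.069, x_land=84.435, impact vy=-1.161
  bounce: vy ← 0.47·1.161 = 0.546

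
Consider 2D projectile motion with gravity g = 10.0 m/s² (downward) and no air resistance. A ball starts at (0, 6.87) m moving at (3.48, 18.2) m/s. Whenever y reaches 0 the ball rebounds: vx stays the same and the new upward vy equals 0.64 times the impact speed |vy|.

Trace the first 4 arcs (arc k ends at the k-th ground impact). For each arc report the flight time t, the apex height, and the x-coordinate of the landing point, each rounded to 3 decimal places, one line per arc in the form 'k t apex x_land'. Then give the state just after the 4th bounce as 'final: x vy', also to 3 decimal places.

Arc 1: start y=6.870, vy=18.200 → t=3.985, apex=23.432, x_land=13.867, impact vy=-21.648
  bounce: vy ← 0.64·21.648 = 13.855
Arc 2: start y=0.000, vy=13.855 → t=2.771, apex=9.598, x_land=23.510, impact vy=-13.855
  bounce: vy ← 0.64·13.855 = 8.867
Arc 3: start y=0.000, vy=8.867 → t=1.773, apex=3.931, x_land=29.682, impact vy=-8.867
  bounce: vy ← 0.64·8.867 = 5.675
Arc 4: start y=0.000, vy=5.675 → t=1.135, apex=1.610, x_land=33.631, impact vy=-5.675
  bounce: vy ← 0.64·5.675 = 3.632

1 3.985 23.432 13.867
2 2.771 9.598 23.510
3 1.773 3.931 29.682
4 1.135 1.610 33.631
final: 33.631 3.632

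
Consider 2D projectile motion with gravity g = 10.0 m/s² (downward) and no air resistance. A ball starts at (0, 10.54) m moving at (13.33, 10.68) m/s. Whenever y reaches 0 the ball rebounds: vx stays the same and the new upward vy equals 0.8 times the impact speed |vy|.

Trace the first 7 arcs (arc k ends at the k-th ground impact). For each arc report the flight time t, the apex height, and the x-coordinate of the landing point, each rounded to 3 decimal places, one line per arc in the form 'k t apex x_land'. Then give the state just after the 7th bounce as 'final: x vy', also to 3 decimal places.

Arc 1: start y=10.540, vy=10.680 → t=2.870, apex=16.243, x_land=38.262, impact vy=-18.024
  bounce: vy ← 0.8·18.024 = 14.419
Arc 2: start y=0.000, vy=14.419 → t=2.884, apex=10.396, x_land=76.704, impact vy=-14.419
  bounce: vy ← 0.8·14.419 = 11.535
Arc 3: start y=0.000, vy=11.535 → t=2.307, apex=6.653, x_land=107.457, impact vy=-11.535
  bounce: vy ← 0.8·11.535 = 9.228
Arc 4: start y=0.000, vy=9.228 → t=1.846, apex=4.258, x_land=132.060, impact vy=-9.228
  bounce: vy ← 0.8·9.228 = 7.383
Arc 5: start y=0.000, vy=7.383 → t=1.477, apex=2.725, x_land=151.742, impact vy=-7.383
  bounce: vy ← 0.8·7.383 = 5.906
Arc 6: start y=0.000, vy=5.906 → t=1.181, apex=1.744, x_land=167.487, impact vy=-5.906
  bounce: vy ← 0.8·5.906 = 4.725
Arc 7: start y=0.000, vy=4.725 → t=0.945, apex=1.116, x_land=180.084, impact vy=-4.725
  bounce: vy ← 0.8·4.725 = 3.780

1 2.870 16.243 38.262
2 2.884 10.396 76.704
3 2.307 6.653 107.457
4 1.846 4.258 132.060
5 1.477 2.725 151.742
6 1.181 1.744 167.487
7 0.945 1.116 180.084
final: 180.084 3.780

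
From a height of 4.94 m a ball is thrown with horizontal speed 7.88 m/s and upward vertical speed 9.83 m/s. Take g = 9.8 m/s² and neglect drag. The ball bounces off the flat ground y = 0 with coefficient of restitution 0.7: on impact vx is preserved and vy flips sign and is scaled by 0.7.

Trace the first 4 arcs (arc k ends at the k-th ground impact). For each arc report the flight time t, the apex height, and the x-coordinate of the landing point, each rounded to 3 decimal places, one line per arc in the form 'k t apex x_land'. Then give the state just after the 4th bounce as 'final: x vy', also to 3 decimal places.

1 2.422 9.870 19.088
2 1.987 4.836 34.745
3 1.391 2.370 45.705
4 0.974 1.161 53.377
final: 53.377 3.339

Arc 1: start y=4.940, vy=9.830 → t=2.422, apex=9.870, x_land=19.088, impact vy=-13.909
  bounce: vy ← 0.7·13.909 = 9.736
Arc 2: start y=0.000, vy=9.736 → t=1.987, apex=4.836, x_land=34.745, impact vy=-9.736
  bounce: vy ← 0.7·9.736 = 6.815
Arc 3: start y=0.000, vy=6.815 → t=1.391, apex=2.370, x_land=45.705, impact vy=-6.815
  bounce: vy ← 0.7·6.815 = 4.771
Arc 4: start y=0.000, vy=4.771 → t=0.974, apex=1.161, x_land=53.377, impact vy=-4.771
  bounce: vy ← 0.7·4.771 = 3.339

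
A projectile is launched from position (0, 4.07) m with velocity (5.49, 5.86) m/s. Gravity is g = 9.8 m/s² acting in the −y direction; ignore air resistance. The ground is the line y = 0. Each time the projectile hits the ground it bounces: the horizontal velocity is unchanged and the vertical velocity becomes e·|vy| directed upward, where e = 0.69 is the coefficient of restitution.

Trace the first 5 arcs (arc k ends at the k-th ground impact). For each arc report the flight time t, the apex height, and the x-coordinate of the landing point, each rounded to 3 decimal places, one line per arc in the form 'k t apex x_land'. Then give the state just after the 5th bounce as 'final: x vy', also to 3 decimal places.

Arc 1: start y=4.070, vy=5.860 → t=1.688, apex=5.822, x_land=9.267, impact vy=-10.682
  bounce: vy ← 0.69·10.682 = 7.371
Arc 2: start y=0.000, vy=7.371 → t=1.504, apex=2.772, x_land=17.525, impact vy=-7.371
  bounce: vy ← 0.69·7.371 = 5.086
Arc 3: start y=0.000, vy=5.086 → t=1.038, apex=1.320, x_land=23.224, impact vy=-5.086
  bounce: vy ← 0.69·5.086 = 3.509
Arc 4: start y=0.000, vy=3.509 → t=0.716, apex=0.628, x_land=27.155, impact vy=-3.509
  bounce: vy ← 0.69·3.509 = 2.421
Arc 5: start y=0.000, vy=2.421 → t=0.494, apex=0.299, x_land=29.868, impact vy=-2.421
  bounce: vy ← 0.69·2.421 = 1.671

1 1.688 5.822 9.267
2 1.504 2.772 17.525
3 1.038 1.320 23.224
4 0.716 0.628 27.155
5 0.494 0.299 29.868
final: 29.868 1.671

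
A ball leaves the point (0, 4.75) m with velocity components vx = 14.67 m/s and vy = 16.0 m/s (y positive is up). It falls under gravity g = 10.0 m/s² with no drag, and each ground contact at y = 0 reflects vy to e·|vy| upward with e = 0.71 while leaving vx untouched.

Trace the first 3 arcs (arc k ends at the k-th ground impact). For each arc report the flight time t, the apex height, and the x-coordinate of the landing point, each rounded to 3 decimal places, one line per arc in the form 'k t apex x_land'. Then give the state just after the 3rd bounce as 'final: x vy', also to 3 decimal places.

Arc 1: start y=4.750, vy=16.000 → t=3.473, apex=17.550, x_land=50.956, impact vy=-18.735
  bounce: vy ← 0.71·18.735 = 13.302
Arc 2: start y=0.000, vy=13.302 → t=2.660, apex=8.847, x_land=89.984, impact vy=-13.302
  bounce: vy ← 0.71·13.302 = 9.444
Arc 3: start y=0.000, vy=9.444 → t=1.889, apex=4.460, x_land=117.693, impact vy=-9.444
  bounce: vy ← 0.71·9.444 = 6.705

1 3.473 17.550 50.956
2 2.660 8.847 89.984
3 1.889 4.460 117.693
final: 117.693 6.705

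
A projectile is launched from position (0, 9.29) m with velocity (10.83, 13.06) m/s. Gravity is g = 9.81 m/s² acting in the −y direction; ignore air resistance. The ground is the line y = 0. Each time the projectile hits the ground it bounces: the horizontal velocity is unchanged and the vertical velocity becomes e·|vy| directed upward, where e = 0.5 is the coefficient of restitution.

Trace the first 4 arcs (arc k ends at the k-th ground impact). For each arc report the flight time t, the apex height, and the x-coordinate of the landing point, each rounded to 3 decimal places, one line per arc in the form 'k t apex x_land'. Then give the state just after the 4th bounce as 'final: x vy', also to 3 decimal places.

Arc 1: start y=9.290, vy=13.060 → t=3.246, apex=17.983, x_land=35.155, impact vy=-18.784
  bounce: vy ← 0.5·18.784 = 9.392
Arc 2: start y=0.000, vy=9.392 → t=1.915, apex=4.496, x_land=55.892, impact vy=-9.392
  bounce: vy ← 0.5·9.392 = 4.696
Arc 3: start y=0.000, vy=4.696 → t=0.957, apex=1.124, x_land=66.260, impact vy=-4.696
  bounce: vy ← 0.5·4.696 = 2.348
Arc 4: start y=0.000, vy=2.348 → t=0.479, apex=0.281, x_land=71.444, impact vy=-2.348
  bounce: vy ← 0.5·2.348 = 1.174

1 3.246 17.983 35.155
2 1.915 4.496 55.892
3 0.957 1.124 66.260
4 0.479 0.281 71.444
final: 71.444 1.174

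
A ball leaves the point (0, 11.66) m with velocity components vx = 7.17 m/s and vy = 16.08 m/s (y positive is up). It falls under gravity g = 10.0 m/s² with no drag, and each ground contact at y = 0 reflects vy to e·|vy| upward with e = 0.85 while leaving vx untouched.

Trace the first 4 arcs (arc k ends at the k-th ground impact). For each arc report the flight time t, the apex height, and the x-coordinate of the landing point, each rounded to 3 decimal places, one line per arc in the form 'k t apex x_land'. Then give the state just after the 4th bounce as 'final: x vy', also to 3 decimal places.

1 3.826 24.588 27.429
2 3.770 17.765 54.460
3 3.204 12.835 77.435
4 2.724 9.273 96.964
final: 96.964 11.576

Arc 1: start y=11.660, vy=16.080 → t=3.826, apex=24.588, x_land=27.429, impact vy=-22.176
  bounce: vy ← 0.85·22.176 = 18.849
Arc 2: start y=0.000, vy=18.849 → t=3.770, apex=17.765, x_land=54.460, impact vy=-18.849
  bounce: vy ← 0.85·18.849 = 16.022
Arc 3: start y=0.000, vy=16.022 → t=3.204, apex=12.835, x_land=77.435, impact vy=-16.022
  bounce: vy ← 0.85·16.022 = 13.619
Arc 4: start y=0.000, vy=13.619 → t=2.724, apex=9.273, x_land=96.964, impact vy=-13.619
  bounce: vy ← 0.85·13.619 = 11.576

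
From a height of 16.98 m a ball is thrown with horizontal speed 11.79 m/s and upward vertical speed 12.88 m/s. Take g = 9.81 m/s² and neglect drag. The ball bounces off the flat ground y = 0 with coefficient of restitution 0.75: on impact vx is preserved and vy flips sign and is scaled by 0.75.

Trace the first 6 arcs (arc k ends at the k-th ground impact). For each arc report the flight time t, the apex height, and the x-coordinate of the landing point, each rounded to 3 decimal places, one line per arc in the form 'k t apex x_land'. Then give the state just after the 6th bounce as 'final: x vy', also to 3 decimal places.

Arc 1: start y=16.980, vy=12.880 → t=3.590, apex=25.435, x_land=42.328, impact vy=-22.339
  bounce: vy ← 0.75·22.339 = 16.754
Arc 2: start y=0.000, vy=16.754 → t=3.416, apex=14.307, x_land=82.600, impact vy=-16.754
  bounce: vy ← 0.75·16.754 = 12.566
Arc 3: start y=0.000, vy=12.566 → t=2.562, apex=8.048, x_land=112.804, impact vy=-12.566
  bounce: vy ← 0.75·12.566 = 9.424
Arc 4: start y=0.000, vy=9.424 → t=1.921, apex=4.527, x_land=135.457, impact vy=-9.424
  bounce: vy ← 0.75·9.424 = 7.068
Arc 5: start y=0.000, vy=7.068 → t=1.441, apex=2.546, x_land=152.447, impact vy=-7.068
  bounce: vy ← 0.75·7.068 = 5.301
Arc 6: start y=0.000, vy=5.301 → t=1.081, apex=1.432, x_land=165.189, impact vy=-5.301
  bounce: vy ← 0.75·5.301 = 3.976

1 3.590 25.435 42.328
2 3.416 14.307 82.600
3 2.562 8.048 112.804
4 1.921 4.527 135.457
5 1.441 2.546 152.447
6 1.081 1.432 165.189
final: 165.189 3.976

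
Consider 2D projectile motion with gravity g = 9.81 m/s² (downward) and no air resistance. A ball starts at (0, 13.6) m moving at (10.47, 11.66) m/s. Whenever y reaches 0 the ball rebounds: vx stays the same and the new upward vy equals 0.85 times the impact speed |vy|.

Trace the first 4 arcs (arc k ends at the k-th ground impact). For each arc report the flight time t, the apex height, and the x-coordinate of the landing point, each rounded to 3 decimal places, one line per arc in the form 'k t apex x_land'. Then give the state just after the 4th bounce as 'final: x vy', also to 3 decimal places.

Arc 1: start y=13.600, vy=11.660 → t=3.234, apex=20.529, x_land=33.864, impact vy=-20.070
  bounce: vy ← 0.85·20.070 = 17.059
Arc 2: start y=0.000, vy=17.059 → t=3.478, apex=14.833, x_land=70.278, impact vy=-17.059
  bounce: vy ← 0.85·17.059 = 14.500
Arc 3: start y=0.000, vy=14.500 → t=2.956, apex=10.716, x_land=101.230, impact vy=-14.500
  bounce: vy ← 0.85·14.500 = 12.325
Arc 4: start y=0.000, vy=12.325 → t=2.513, apex=7.743, x_land=127.538, impact vy=-12.325
  bounce: vy ← 0.85·12.325 = 10.476

1 3.234 20.529 33.864
2 3.478 14.833 70.278
3 2.956 10.716 101.230
4 2.513 7.743 127.538
final: 127.538 10.476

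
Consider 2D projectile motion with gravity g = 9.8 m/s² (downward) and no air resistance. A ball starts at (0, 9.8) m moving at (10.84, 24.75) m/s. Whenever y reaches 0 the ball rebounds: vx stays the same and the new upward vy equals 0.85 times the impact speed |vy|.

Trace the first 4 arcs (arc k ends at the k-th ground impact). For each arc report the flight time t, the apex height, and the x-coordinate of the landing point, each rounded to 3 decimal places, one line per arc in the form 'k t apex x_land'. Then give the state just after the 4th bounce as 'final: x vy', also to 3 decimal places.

Arc 1: start y=9.800, vy=24.750 → t=5.420, apex=41.053, x_land=58.753, impact vy=-28.366
  bounce: vy ← 0.85·28.366 = 24.111
Arc 2: start y=0.000, vy=24.111 → t=4.921, apex=29.661, x_land=112.093, impact vy=-24.111
  bounce: vy ← 0.85·24.111 = 20.495
Arc 3: start y=0.000, vy=20.495 → t=4.183, apex=21.430, x_land=157.432, impact vy=-20.495
  bounce: vy ← 0.85·20.495 = 17.420
Arc 4: start y=0.000, vy=17.420 → t=3.555, apex=15.483, x_land=195.970, impact vy=-17.420
  bounce: vy ← 0.85·17.420 = 14.807

1 5.420 41.053 58.753
2 4.921 29.661 112.093
3 4.183 21.430 157.432
4 3.555 15.483 195.970
final: 195.970 14.807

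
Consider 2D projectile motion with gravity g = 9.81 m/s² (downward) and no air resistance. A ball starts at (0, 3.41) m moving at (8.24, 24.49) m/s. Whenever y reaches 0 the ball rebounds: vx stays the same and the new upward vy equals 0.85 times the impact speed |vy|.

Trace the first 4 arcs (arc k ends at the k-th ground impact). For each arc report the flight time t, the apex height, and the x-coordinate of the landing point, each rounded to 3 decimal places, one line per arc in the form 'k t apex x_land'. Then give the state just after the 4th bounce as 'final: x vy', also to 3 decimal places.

Arc 1: start y=3.410, vy=24.490 → t=5.128, apex=33.979, x_land=42.258, impact vy=-25.820
  bounce: vy ← 0.85·25.820 = 21.947
Arc 2: start y=0.000, vy=21.947 → t=4.474, apex=24.550, x_land=79.127, impact vy=-21.947
  bounce: vy ← 0.85·21.947 = 18.655
Arc 3: start y=0.000, vy=18.655 → t=3.803, apex=17.737, x_land=110.466, impact vy=-18.655
  bounce: vy ← 0.85·18.655 = 15.857
Arc 4: start y=0.000, vy=15.857 → t=3.233, apex=12.815, x_land=137.104, impact vy=-15.857
  bounce: vy ← 0.85·15.857 = 13.478

1 5.128 33.979 42.258
2 4.474 24.550 79.127
3 3.803 17.737 110.466
4 3.233 12.815 137.104
final: 137.104 13.478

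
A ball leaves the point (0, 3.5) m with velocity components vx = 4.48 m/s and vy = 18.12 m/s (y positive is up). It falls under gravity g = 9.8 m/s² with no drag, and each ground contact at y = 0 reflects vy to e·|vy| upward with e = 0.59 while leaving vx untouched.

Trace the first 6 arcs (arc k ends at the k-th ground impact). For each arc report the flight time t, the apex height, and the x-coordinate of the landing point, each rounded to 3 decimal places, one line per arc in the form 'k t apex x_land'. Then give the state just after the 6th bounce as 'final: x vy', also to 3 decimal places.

1 3.882 20.252 17.391
2 2.399 7.050 28.138
3 1.415 2.454 34.479
4 0.835 0.854 38.220
5 0.493 0.297 40.427
6 0.291 0.104 41.730
final: 41.730 0.840

Arc 1: start y=3.500, vy=18.120 → t=3.882, apex=20.252, x_land=17.391, impact vy=-19.923
  bounce: vy ← 0.59·19.923 = 11.755
Arc 2: start y=0.000, vy=11.755 → t=2.399, apex=7.050, x_land=28.138, impact vy=-11.755
  bounce: vy ← 0.59·11.755 = 6.935
Arc 3: start y=0.000, vy=6.935 → t=1.415, apex=2.454, x_land=34.479, impact vy=-6.935
  bounce: vy ← 0.59·6.935 = 4.092
Arc 4: start y=0.000, vy=4.092 → t=0.835, apex=0.854, x_land=38.220, impact vy=-4.092
  bounce: vy ← 0.59·4.092 = 2.414
Arc 5: start y=0.000, vy=2.414 → t=0.493, apex=0.297, x_land=40.427, impact vy=-2.414
  bounce: vy ← 0.59·2.414 = 1.424
Arc 6: start y=0.000, vy=1.424 → t=0.291, apex=0.104, x_land=41.730, impact vy=-1.424
  bounce: vy ← 0.59·1.424 = 0.840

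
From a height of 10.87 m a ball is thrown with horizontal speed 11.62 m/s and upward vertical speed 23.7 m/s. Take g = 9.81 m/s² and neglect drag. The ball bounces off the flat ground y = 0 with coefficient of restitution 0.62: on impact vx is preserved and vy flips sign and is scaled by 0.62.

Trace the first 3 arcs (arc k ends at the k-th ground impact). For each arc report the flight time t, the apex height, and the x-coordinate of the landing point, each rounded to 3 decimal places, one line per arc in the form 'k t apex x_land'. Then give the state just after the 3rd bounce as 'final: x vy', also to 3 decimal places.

Arc 1: start y=10.870, vy=23.700 → t=5.254, apex=39.498, x_land=61.047, impact vy=-27.838
  bounce: vy ← 0.62·27.838 = 17.260
Arc 2: start y=0.000, vy=17.260 → t=3.519, apex=15.183, x_land=101.935, impact vy=-17.260
  bounce: vy ← 0.62·17.260 = 10.701
Arc 3: start y=0.000, vy=10.701 → t=2.182, apex=5.836, x_land=127.286, impact vy=-10.701
  bounce: vy ← 0.62·10.701 = 6.635

1 5.254 39.498 61.047
2 3.519 15.183 101.935
3 2.182 5.836 127.286
final: 127.286 6.635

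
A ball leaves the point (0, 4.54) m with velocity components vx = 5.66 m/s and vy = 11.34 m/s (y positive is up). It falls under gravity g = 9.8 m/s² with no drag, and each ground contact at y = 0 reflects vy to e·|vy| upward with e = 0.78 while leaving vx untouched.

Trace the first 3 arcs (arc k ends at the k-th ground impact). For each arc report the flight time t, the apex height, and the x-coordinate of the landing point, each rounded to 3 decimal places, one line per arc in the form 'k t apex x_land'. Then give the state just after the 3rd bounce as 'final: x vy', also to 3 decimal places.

1 2.662 11.101 15.069
2 2.348 6.754 28.359
3 1.831 4.109 38.725
final: 38.725 7.000

Arc 1: start y=4.540, vy=11.340 → t=2.662, apex=11.101, x_land=15.069, impact vy=-14.751
  bounce: vy ← 0.78·14.751 = 11.505
Arc 2: start y=0.000, vy=11.505 → t=2.348, apex=6.754, x_land=28.359, impact vy=-11.505
  bounce: vy ← 0.78·11.505 = 8.974
Arc 3: start y=0.000, vy=8.974 → t=1.831, apex=4.109, x_land=38.725, impact vy=-8.974
  bounce: vy ← 0.78·8.974 = 7.000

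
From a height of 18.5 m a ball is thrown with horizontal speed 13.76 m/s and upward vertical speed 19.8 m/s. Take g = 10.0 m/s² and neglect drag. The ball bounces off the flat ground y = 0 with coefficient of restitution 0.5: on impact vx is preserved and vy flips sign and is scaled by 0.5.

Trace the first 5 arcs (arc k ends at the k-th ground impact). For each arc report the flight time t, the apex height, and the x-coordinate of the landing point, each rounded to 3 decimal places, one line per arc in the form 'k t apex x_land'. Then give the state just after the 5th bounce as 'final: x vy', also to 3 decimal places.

1 4.741 38.102 65.229
2 2.761 9.525 103.214
3 1.380 2.381 122.206
4 0.690 0.595 131.702
5 0.345 0.149 136.450
final: 136.450 0.863

Arc 1: start y=18.500, vy=19.800 → t=4.741, apex=38.102, x_land=65.229, impact vy=-27.605
  bounce: vy ← 0.5·27.605 = 13.803
Arc 2: start y=0.000, vy=13.803 → t=2.761, apex=9.525, x_land=103.214, impact vy=-13.803
  bounce: vy ← 0.5·13.803 = 6.901
Arc 3: start y=0.000, vy=6.901 → t=1.380, apex=2.381, x_land=122.206, impact vy=-6.901
  bounce: vy ← 0.5·6.901 = 3.451
Arc 4: start y=0.000, vy=3.451 → t=0.690, apex=0.595, x_land=131.702, impact vy=-3.451
  bounce: vy ← 0.5·3.451 = 1.725
Arc 5: start y=0.000, vy=1.725 → t=0.345, apex=0.149, x_land=136.450, impact vy=-1.725
  bounce: vy ← 0.5·1.725 = 0.863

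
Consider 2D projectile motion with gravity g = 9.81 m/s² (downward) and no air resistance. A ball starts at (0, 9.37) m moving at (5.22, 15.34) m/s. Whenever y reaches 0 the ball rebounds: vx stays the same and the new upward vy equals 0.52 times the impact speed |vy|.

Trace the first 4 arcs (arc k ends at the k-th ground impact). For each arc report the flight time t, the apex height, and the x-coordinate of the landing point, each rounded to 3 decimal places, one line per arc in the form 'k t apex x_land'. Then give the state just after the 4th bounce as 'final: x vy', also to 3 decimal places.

1 3.651 21.364 19.057
2 2.170 5.777 30.386
3 1.129 1.562 36.278
4 0.587 0.422 39.341
final: 39.341 1.497

Arc 1: start y=9.370, vy=15.340 → t=3.651, apex=21.364, x_land=19.057, impact vy=-20.473
  bounce: vy ← 0.52·20.473 = 10.646
Arc 2: start y=0.000, vy=10.646 → t=2.170, apex=5.777, x_land=30.386, impact vy=-10.646
  bounce: vy ← 0.52·10.646 = 5.536
Arc 3: start y=0.000, vy=5.536 → t=1.129, apex=1.562, x_land=36.278, impact vy=-5.536
  bounce: vy ← 0.52·5.536 = 2.879
Arc 4: start y=0.000, vy=2.879 → t=0.587, apex=0.422, x_land=39.341, impact vy=-2.879
  bounce: vy ← 0.52·2.879 = 1.497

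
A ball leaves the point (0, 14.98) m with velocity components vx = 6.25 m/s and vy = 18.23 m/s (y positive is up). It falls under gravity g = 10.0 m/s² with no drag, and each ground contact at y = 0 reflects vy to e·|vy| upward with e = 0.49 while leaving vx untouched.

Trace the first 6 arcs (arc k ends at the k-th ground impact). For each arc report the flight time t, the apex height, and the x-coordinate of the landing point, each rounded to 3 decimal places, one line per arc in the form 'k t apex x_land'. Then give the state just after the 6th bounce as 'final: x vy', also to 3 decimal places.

1 4.337 31.597 27.105
2 2.464 7.586 42.502
3 1.207 1.821 50.047
4 0.591 0.437 53.744
5 0.290 0.105 55.555
6 0.142 0.025 56.443
final: 56.443 0.348

Arc 1: start y=14.980, vy=18.230 → t=4.337, apex=31.597, x_land=27.105, impact vy=-25.138
  bounce: vy ← 0.49·25.138 = 12.318
Arc 2: start y=0.000, vy=12.318 → t=2.464, apex=7.586, x_land=42.502, impact vy=-12.318
  bounce: vy ← 0.49·12.318 = 6.036
Arc 3: start y=0.000, vy=6.036 → t=1.207, apex=1.821, x_land=50.047, impact vy=-6.036
  bounce: vy ← 0.49·6.036 = 2.957
Arc 4: start y=0.000, vy=2.957 → t=0.591, apex=0.437, x_land=53.744, impact vy=-2.957
  bounce: vy ← 0.49·2.957 = 1.449
Arc 5: start y=0.000, vy=1.449 → t=0.290, apex=0.105, x_land=55.555, impact vy=-1.449
  bounce: vy ← 0.49·1.449 = 0.710
Arc 6: start y=0.000, vy=0.710 → t=0.142, apex=0.025, x_land=56.443, impact vy=-0.710
  bounce: vy ← 0.49·0.710 = 0.348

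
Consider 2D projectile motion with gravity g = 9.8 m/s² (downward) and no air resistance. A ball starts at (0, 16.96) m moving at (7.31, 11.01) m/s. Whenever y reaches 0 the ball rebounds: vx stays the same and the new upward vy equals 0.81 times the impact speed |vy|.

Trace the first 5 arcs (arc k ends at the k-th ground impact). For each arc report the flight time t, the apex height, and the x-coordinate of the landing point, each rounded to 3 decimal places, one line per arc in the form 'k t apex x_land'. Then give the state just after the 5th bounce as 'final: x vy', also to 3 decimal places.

1 3.297 23.145 24.100
2 3.521 15.185 49.837
3 2.852 9.963 70.684
4 2.310 6.537 87.570
5 1.871 4.289 101.248
final: 101.248 7.426

Arc 1: start y=16.960, vy=11.010 → t=3.297, apex=23.145, x_land=24.100, impact vy=-21.299
  bounce: vy ← 0.81·21.299 = 17.252
Arc 2: start y=0.000, vy=17.252 → t=3.521, apex=15.185, x_land=49.837, impact vy=-17.252
  bounce: vy ← 0.81·17.252 = 13.974
Arc 3: start y=0.000, vy=13.974 → t=2.852, apex=9.963, x_land=70.684, impact vy=-13.974
  bounce: vy ← 0.81·13.974 = 11.319
Arc 4: start y=0.000, vy=11.319 → t=2.310, apex=6.537, x_land=87.570, impact vy=-11.319
  bounce: vy ← 0.81·11.319 = 9.168
Arc 5: start y=0.000, vy=9.168 → t=1.871, apex=4.289, x_land=101.248, impact vy=-9.168
  bounce: vy ← 0.81·9.168 = 7.426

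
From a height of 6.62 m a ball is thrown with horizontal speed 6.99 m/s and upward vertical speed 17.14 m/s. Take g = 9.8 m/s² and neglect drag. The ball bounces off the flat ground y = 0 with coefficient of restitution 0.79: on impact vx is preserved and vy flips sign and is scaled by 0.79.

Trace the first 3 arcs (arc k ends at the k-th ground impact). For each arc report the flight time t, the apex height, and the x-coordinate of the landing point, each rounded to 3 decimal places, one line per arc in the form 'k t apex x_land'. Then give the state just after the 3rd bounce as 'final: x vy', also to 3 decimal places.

1 3.849 21.609 26.904
2 3.318 13.486 50.097
3 2.621 8.417 68.419
final: 68.419 10.147

Arc 1: start y=6.620, vy=17.140 → t=3.849, apex=21.609, x_land=26.904, impact vy=-20.580
  bounce: vy ← 0.79·20.580 = 16.258
Arc 2: start y=0.000, vy=16.258 → t=3.318, apex=13.486, x_land=50.097, impact vy=-16.258
  bounce: vy ← 0.79·16.258 = 12.844
Arc 3: start y=0.000, vy=12.844 → t=2.621, apex=8.417, x_land=68.419, impact vy=-12.844
  bounce: vy ← 0.79·12.844 = 10.147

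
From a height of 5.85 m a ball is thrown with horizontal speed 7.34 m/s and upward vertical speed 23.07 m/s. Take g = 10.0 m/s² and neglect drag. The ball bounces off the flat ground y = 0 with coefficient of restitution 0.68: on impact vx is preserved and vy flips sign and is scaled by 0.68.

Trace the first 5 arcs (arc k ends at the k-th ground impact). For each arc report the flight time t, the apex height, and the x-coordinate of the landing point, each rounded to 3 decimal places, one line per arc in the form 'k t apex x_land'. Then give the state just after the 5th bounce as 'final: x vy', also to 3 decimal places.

Arc 1: start y=5.850, vy=23.070 → t=4.855, apex=32.461, x_land=35.636, impact vy=-25.480
  bounce: vy ← 0.68·25.480 = 17.326
Arc 2: start y=0.000, vy=17.326 → t=3.465, apex=15.010, x_land=61.071, impact vy=-17.326
  bounce: vy ← 0.68·17.326 = 11.782
Arc 3: start y=0.000, vy=11.782 → t=2.356, apex=6.941, x_land=78.367, impact vy=-11.782
  bounce: vy ← 0.68·11.782 = 8.012
Arc 4: start y=0.000, vy=8.012 → t=1.602, apex=3.209, x_land=90.128, impact vy=-8.012
  bounce: vy ← 0.68·8.012 = 5.448
Arc 5: start y=0.000, vy=5.448 → t=1.090, apex=1.484, x_land=98.125, impact vy=-5.448
  bounce: vy ← 0.68·5.448 = 3.705

1 4.855 32.461 35.636
2 3.465 15.010 61.071
3 2.356 6.941 78.367
4 1.602 3.209 90.128
5 1.090 1.484 98.125
final: 98.125 3.705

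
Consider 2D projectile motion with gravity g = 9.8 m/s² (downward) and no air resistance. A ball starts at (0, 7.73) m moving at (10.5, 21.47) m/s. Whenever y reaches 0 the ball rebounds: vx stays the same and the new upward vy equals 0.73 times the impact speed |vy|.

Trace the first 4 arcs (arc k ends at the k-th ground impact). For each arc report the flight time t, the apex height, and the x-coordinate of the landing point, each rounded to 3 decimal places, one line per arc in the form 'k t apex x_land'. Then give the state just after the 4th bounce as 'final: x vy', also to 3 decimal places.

Arc 1: start y=7.730, vy=21.470 → t=4.716, apex=31.248, x_land=49.519, impact vy=-24.748
  bounce: vy ← 0.73·24.748 = 18.066
Arc 2: start y=0.000, vy=18.066 → t=3.687, apex=16.652, x_land=88.233, impact vy=-18.066
  bounce: vy ← 0.73·18.066 = 13.188
Arc 3: start y=0.000, vy=13.188 → t=2.691, apex=8.874, x_land=116.493, impact vy=-13.188
  bounce: vy ← 0.73·13.188 = 9.627
Arc 4: start y=0.000, vy=9.627 → t=1.965, apex=4.729, x_land=137.123, impact vy=-9.627
  bounce: vy ← 0.73·9.627 = 7.028

1 4.716 31.248 49.519
2 3.687 16.652 88.233
3 2.691 8.874 116.493
4 1.965 4.729 137.123
final: 137.123 7.028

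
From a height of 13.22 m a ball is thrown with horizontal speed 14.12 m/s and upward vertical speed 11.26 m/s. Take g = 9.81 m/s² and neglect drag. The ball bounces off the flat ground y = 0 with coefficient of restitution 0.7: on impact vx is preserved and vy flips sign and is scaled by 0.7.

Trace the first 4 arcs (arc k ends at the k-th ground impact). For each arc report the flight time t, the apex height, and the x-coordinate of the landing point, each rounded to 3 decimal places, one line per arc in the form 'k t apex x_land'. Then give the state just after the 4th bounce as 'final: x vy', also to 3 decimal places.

1 3.151 19.682 44.492
2 2.804 9.644 84.090
3 1.963 4.726 111.809
4 1.374 2.316 131.213
final: 131.213 4.718

Arc 1: start y=13.220, vy=11.260 → t=3.151, apex=19.682, x_land=44.492, impact vy=-19.651
  bounce: vy ← 0.7·19.651 = 13.756
Arc 2: start y=0.000, vy=13.756 → t=2.804, apex=9.644, x_land=84.090, impact vy=-13.756
  bounce: vy ← 0.7·13.756 = 9.629
Arc 3: start y=0.000, vy=9.629 → t=1.963, apex=4.726, x_land=111.809, impact vy=-9.629
  bounce: vy ← 0.7·9.629 = 6.740
Arc 4: start y=0.000, vy=6.740 → t=1.374, apex=2.316, x_land=131.213, impact vy=-6.740
  bounce: vy ← 0.7·6.740 = 4.718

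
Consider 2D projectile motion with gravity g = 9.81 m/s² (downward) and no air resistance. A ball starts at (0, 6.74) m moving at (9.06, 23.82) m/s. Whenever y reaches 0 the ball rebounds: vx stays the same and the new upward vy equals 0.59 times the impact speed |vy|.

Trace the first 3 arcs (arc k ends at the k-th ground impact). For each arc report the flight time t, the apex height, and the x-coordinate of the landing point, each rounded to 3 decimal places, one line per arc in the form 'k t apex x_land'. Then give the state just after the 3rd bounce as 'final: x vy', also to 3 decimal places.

Arc 1: start y=6.740, vy=23.820 → t=5.124, apex=35.659, x_land=46.427, impact vy=-26.451
  bounce: vy ← 0.59·26.451 = 15.606
Arc 2: start y=0.000, vy=15.606 → t=3.182, apex=12.413, x_land=75.253, impact vy=-15.606
  bounce: vy ← 0.59·15.606 = 9.207
Arc 3: start y=0.000, vy=9.207 → t=1.877, apex=4.321, x_land=92.260, impact vy=-9.207
  bounce: vy ← 0.59·9.207 = 5.432

1 5.124 35.659 46.427
2 3.182 12.413 75.253
3 1.877 4.321 92.260
final: 92.260 5.432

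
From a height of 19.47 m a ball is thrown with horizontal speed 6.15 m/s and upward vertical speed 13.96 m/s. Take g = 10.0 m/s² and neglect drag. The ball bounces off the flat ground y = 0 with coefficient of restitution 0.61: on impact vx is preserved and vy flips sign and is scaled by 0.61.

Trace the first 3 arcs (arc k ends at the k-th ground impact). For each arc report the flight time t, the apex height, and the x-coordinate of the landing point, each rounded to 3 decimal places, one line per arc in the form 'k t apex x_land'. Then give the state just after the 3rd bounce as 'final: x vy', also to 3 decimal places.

Arc 1: start y=19.470, vy=13.960 → t=3.813, apex=29.214, x_land=23.451, impact vy=-24.172
  bounce: vy ← 0.61·24.172 = 14.745
Arc 2: start y=0.000, vy=14.745 → t=2.949, apex=10.871, x_land=41.587, impact vy=-14.745
  bounce: vy ← 0.61·14.745 = 8.994
Arc 3: start y=0.000, vy=8.994 → t=1.799, apex=4.045, x_land=52.650, impact vy=-8.994
  bounce: vy ← 0.61·8.994 = 5.487

1 3.813 29.214 23.451
2 2.949 10.871 41.587
3 1.799 4.045 52.650
final: 52.650 5.487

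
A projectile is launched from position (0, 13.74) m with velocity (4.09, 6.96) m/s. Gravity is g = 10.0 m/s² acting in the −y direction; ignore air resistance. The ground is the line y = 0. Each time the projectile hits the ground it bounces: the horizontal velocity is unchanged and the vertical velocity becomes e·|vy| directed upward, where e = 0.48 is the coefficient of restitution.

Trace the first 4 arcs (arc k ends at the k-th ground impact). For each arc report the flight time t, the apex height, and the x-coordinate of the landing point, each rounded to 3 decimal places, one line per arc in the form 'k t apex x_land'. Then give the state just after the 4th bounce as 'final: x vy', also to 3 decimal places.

1 2.494 16.162 10.200
2 1.726 3.724 17.259
3 0.828 0.858 20.648
4 0.398 0.198 22.274
final: 22.274 0.954

Arc 1: start y=13.740, vy=6.960 → t=2.494, apex=16.162, x_land=10.200, impact vy=-17.979
  bounce: vy ← 0.48·17.979 = 8.630
Arc 2: start y=0.000, vy=8.630 → t=1.726, apex=3.724, x_land=17.259, impact vy=-8.630
  bounce: vy ← 0.48·8.630 = 4.142
Arc 3: start y=0.000, vy=4.142 → t=0.828, apex=0.858, x_land=20.648, impact vy=-4.142
  bounce: vy ← 0.48·4.142 = 1.988
Arc 4: start y=0.000, vy=1.988 → t=0.398, apex=0.198, x_land=22.274, impact vy=-1.988
  bounce: vy ← 0.48·1.988 = 0.954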